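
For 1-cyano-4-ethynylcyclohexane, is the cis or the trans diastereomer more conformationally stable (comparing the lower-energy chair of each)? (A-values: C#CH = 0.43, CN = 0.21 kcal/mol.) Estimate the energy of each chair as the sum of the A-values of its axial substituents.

trans

At 1,4 positions (parity opposite): cis → (a,e or e,a); trans → (e,e or a,a).
Best chair for cis: E = 0.21 kcal/mol; best chair for trans: E = 0.00 kcal/mol.
The trans isomer is lower by 0.21 kcal/mol.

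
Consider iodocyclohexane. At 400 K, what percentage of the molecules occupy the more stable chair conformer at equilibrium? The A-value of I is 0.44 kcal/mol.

One chair has the iodo group axial (E = 0.44 kcal/mol) and the other has it equatorial (E = 0).
ΔG = 0.44 kcal/mol between the two chairs.
K = exp(ΔG/RT) with R = 1.987×10⁻³ kcal mol⁻¹ K⁻¹ and T = 400 K gives K ≈ 1.74.
Fraction in the lower-energy chair = K/(K+1) = 63.5%.

63.5%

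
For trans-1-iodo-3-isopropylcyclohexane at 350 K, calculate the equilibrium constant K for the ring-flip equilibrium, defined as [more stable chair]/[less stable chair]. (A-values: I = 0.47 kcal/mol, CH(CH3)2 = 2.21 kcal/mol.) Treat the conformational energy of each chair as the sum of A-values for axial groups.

C1 and C3 have the same parity, so for the trans isomer the two substituents are one axial and one equatorial in each chair.
Chair I (iodo axial, isopropyl equatorial): E = 0.47 kcal/mol; chair II (iodo equatorial, isopropyl axial): E = 2.21 kcal/mol.
ΔG = 1.74 kcal/mol between the two chairs.
K = exp(ΔG/RT) with R = 1.987×10⁻³ kcal mol⁻¹ K⁻¹ and T = 350 K gives K ≈ 12.2.

K ≈ 12.2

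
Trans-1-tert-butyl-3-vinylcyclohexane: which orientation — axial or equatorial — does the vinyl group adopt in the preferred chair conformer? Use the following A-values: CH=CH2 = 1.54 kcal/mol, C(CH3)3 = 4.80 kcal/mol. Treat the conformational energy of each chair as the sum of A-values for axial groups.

C1 and C3 have the same parity, so for the trans isomer the two substituents are one axial and one equatorial in each chair.
Chair I (vinyl axial, tert-butyl equatorial): E = 1.54 kcal/mol.
Chair II (vinyl equatorial, tert-butyl axial): E = 4.80 kcal/mol.
Chair I is the more stable (lower-energy) conformer, and in that chair the vinyl group is axial.

axial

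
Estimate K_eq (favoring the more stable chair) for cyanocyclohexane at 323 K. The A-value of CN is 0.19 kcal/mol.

K ≈ 1.34

One chair has the cyano group axial (E = 0.19 kcal/mol) and the other has it equatorial (E = 0).
ΔG = 0.19 kcal/mol between the two chairs.
K = exp(ΔG/RT) with R = 1.987×10⁻³ kcal mol⁻¹ K⁻¹ and T = 323 K gives K ≈ 1.34.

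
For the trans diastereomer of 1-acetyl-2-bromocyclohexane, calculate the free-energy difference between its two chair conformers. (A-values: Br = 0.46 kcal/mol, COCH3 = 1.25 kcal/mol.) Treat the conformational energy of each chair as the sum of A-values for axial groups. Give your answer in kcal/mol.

C1 and C2 have opposite parity, so for the trans isomer the two substituents are e,e in one chair and a,a in the other.
Chair I (bromo axial, acetyl axial): E = 1.71 kcal/mol.
Chair II (bromo equatorial, acetyl equatorial): E = 0.00 kcal/mol.
ΔE = 1.71 − 0.00 = 1.71 kcal/mol; chair II is more stable.

1.71 kcal/mol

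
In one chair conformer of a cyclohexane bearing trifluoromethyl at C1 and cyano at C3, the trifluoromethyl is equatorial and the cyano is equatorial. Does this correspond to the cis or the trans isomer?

C1 and C3 have the same parity, so their axial bonds point in the same direction.
With same-parity carbons, two substituents on the same face are both axial or both equatorial; opposite faces give one of each.
Here the groups are equatorial/equatorial → same face → cis.

cis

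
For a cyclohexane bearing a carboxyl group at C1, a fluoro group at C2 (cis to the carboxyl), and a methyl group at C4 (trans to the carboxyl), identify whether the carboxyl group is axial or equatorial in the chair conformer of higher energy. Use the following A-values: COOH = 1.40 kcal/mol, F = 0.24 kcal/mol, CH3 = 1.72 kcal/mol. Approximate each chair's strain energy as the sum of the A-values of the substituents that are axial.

axial

Chair I (carboxyl axial, fluoro equatorial, methyl axial): E = 3.12 kcal/mol.
Chair II (carboxyl equatorial, fluoro axial, methyl equatorial): E = 0.24 kcal/mol.
Chair I is the less stable (higher-energy) conformer, and in that chair the carboxyl group is axial.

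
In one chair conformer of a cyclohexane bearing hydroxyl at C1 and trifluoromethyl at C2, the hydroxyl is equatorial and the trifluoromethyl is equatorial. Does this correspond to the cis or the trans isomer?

trans

C1 and C2 have opposite parity, so their axial bonds point in opposite directions.
With opposite-parity carbons, two substituents on the same face are one axial and one equatorial; opposite faces give both axial or both equatorial.
Here the groups are equatorial/equatorial → opposite face → trans.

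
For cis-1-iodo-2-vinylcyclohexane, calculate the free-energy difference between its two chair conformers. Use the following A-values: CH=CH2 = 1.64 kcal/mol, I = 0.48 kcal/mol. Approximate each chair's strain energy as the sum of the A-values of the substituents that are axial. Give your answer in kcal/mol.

1.16 kcal/mol

C1 and C2 have opposite parity, so for the cis isomer the two substituents are one axial and one equatorial in each chair.
Chair I (vinyl axial, iodo equatorial): E = 1.64 kcal/mol.
Chair II (vinyl equatorial, iodo axial): E = 0.48 kcal/mol.
ΔE = 1.64 − 0.48 = 1.16 kcal/mol; chair II is more stable.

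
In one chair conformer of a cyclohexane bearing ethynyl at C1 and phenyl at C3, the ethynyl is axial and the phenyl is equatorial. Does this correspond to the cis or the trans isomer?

trans

C1 and C3 have the same parity, so their axial bonds point in the same direction.
With same-parity carbons, two substituents on the same face are both axial or both equatorial; opposite faces give one of each.
Here the groups are axial/equatorial → opposite face → trans.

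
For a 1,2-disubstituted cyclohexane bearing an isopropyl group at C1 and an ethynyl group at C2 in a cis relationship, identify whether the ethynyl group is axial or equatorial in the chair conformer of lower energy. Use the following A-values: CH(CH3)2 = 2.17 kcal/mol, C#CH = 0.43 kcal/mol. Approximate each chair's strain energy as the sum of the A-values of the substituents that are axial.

C1 and C2 have opposite parity, so for the cis isomer the two substituents are one axial and one equatorial in each chair.
Chair I (isopropyl axial, ethynyl equatorial): E = 2.17 kcal/mol.
Chair II (isopropyl equatorial, ethynyl axial): E = 0.43 kcal/mol.
Chair II is the more stable (lower-energy) conformer, and in that chair the ethynyl group is axial.

axial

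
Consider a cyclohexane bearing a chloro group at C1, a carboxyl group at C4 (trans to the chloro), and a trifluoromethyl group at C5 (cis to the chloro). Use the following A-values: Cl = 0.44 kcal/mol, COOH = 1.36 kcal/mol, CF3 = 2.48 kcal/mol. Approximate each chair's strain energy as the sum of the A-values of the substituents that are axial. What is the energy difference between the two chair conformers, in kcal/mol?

4.28 kcal/mol

Chair I (chloro axial, carboxyl axial, trifluoromethyl axial): E = 4.28 kcal/mol.
Chair II (chloro equatorial, carboxyl equatorial, trifluoromethyl equatorial): E = 0.00 kcal/mol.
ΔE = 4.28 − 0.00 = 4.28 kcal/mol; chair II is more stable.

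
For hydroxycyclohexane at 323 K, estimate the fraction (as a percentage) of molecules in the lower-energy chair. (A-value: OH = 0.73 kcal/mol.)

75.7%

One chair has the hydroxyl group axial (E = 0.73 kcal/mol) and the other has it equatorial (E = 0).
ΔG = 0.73 kcal/mol between the two chairs.
K = exp(ΔG/RT) with R = 1.987×10⁻³ kcal mol⁻¹ K⁻¹ and T = 323 K gives K ≈ 3.12.
Fraction in the lower-energy chair = K/(K+1) = 75.7%.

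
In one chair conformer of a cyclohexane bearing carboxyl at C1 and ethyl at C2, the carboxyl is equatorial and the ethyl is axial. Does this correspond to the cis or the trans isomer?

C1 and C2 have opposite parity, so their axial bonds point in opposite directions.
With opposite-parity carbons, two substituents on the same face are one axial and one equatorial; opposite faces give both axial or both equatorial.
Here the groups are equatorial/axial → same face → cis.

cis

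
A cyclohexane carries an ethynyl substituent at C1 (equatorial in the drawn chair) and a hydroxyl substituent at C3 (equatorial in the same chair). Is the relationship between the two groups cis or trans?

C1 and C3 have the same parity, so their axial bonds point in the same direction.
With same-parity carbons, two substituents on the same face are both axial or both equatorial; opposite faces give one of each.
Here the groups are equatorial/equatorial → same face → cis.

cis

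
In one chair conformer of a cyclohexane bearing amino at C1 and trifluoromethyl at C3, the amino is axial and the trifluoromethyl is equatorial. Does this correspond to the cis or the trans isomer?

C1 and C3 have the same parity, so their axial bonds point in the same direction.
With same-parity carbons, two substituents on the same face are both axial or both equatorial; opposite faces give one of each.
Here the groups are axial/equatorial → opposite face → trans.

trans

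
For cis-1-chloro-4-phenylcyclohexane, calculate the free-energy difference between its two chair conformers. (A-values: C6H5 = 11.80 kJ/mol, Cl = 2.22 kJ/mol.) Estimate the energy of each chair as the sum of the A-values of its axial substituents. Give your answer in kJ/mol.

C1 and C4 have opposite parity, so for the cis isomer the two substituents are one axial and one equatorial in each chair.
Chair I (phenyl axial, chloro equatorial): E = 11.80 kJ/mol.
Chair II (phenyl equatorial, chloro axial): E = 2.22 kJ/mol.
ΔE = 11.80 − 2.22 = 9.58 kJ/mol; chair II is more stable.

9.58 kJ/mol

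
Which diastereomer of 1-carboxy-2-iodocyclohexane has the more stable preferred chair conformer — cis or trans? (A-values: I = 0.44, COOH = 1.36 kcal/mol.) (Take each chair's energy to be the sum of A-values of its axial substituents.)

At 1,2 positions (parity opposite): cis → (a,e or e,a); trans → (e,e or a,a).
Best chair for cis: E = 0.44 kcal/mol; best chair for trans: E = 0.00 kcal/mol.
The trans isomer is lower by 0.44 kcal/mol.

trans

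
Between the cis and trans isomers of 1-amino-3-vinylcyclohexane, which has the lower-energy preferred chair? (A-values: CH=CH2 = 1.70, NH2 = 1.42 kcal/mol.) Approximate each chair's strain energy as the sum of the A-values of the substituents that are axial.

cis

At 1,3 positions (parity same): cis → (e,e or a,a); trans → (a,e or e,a).
Best chair for cis: E = 0.00 kcal/mol; best chair for trans: E = 1.42 kcal/mol.
The cis isomer is lower by 1.42 kcal/mol.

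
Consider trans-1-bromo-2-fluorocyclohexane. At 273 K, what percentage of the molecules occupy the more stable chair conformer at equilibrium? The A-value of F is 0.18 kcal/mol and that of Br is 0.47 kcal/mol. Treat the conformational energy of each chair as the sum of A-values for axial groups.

C1 and C2 have opposite parity, so for the trans isomer the two substituents are e,e in one chair and a,a in the other.
Chair I (fluoro axial, bromo axial): E = 0.65 kcal/mol; chair II (fluoro equatorial, bromo equatorial): E = 0.00 kcal/mol.
ΔG = 0.65 kcal/mol between the two chairs.
K = exp(ΔG/RT) with R = 1.987×10⁻³ kcal mol⁻¹ K⁻¹ and T = 273 K gives K ≈ 3.31.
Fraction in the lower-energy chair = K/(K+1) = 76.8%.

76.8%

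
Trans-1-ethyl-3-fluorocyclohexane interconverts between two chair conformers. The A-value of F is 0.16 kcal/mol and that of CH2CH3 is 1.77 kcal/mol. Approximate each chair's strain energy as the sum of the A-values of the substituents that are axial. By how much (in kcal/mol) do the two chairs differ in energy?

1.61 kcal/mol

C1 and C3 have the same parity, so for the trans isomer the two substituents are one axial and one equatorial in each chair.
Chair I (fluoro axial, ethyl equatorial): E = 0.16 kcal/mol.
Chair II (fluoro equatorial, ethyl axial): E = 1.77 kcal/mol.
ΔE = 1.77 − 0.16 = 1.61 kcal/mol; chair I is more stable.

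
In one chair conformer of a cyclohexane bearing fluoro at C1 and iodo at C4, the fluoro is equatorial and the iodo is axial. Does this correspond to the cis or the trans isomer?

C1 and C4 have opposite parity, so their axial bonds point in opposite directions.
With opposite-parity carbons, two substituents on the same face are one axial and one equatorial; opposite faces give both axial or both equatorial.
Here the groups are equatorial/axial → same face → cis.

cis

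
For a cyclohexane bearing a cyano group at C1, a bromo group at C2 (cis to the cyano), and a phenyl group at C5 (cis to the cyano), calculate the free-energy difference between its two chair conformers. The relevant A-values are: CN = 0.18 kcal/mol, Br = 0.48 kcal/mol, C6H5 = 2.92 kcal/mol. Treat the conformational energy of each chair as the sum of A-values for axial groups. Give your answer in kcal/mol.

Chair I (cyano axial, bromo equatorial, phenyl axial): E = 3.10 kcal/mol.
Chair II (cyano equatorial, bromo axial, phenyl equatorial): E = 0.48 kcal/mol.
ΔE = 3.10 − 0.48 = 2.62 kcal/mol; chair II is more stable.

2.62 kcal/mol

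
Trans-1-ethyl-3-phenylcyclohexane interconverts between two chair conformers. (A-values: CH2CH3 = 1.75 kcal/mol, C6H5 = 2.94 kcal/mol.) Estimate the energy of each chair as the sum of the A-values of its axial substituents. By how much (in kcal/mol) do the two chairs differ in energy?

1.19 kcal/mol

C1 and C3 have the same parity, so for the trans isomer the two substituents are one axial and one equatorial in each chair.
Chair I (ethyl axial, phenyl equatorial): E = 1.75 kcal/mol.
Chair II (ethyl equatorial, phenyl axial): E = 2.94 kcal/mol.
ΔE = 2.94 − 1.75 = 1.19 kcal/mol; chair I is more stable.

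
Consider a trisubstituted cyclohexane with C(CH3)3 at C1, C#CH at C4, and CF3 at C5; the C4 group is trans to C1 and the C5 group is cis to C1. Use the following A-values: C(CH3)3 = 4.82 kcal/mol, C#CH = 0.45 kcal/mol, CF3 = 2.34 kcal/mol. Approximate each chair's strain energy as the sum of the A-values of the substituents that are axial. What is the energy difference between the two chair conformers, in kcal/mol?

Chair I (tert-butyl axial, ethynyl axial, trifluoromethyl axial): E = 7.61 kcal/mol.
Chair II (tert-butyl equatorial, ethynyl equatorial, trifluoromethyl equatorial): E = 0.00 kcal/mol.
ΔE = 7.61 − 0.00 = 7.61 kcal/mol; chair II is more stable.

7.61 kcal/mol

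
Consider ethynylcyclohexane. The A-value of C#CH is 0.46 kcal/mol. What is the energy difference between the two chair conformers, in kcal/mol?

0.46 kcal/mol

A monosubstituted cyclohexane has one chair with the ethynyl group axial (E = A = 0.46 kcal/mol) and one with it equatorial (E = 0).
ΔE = 0.46 − 0 = 0.46 kcal/mol.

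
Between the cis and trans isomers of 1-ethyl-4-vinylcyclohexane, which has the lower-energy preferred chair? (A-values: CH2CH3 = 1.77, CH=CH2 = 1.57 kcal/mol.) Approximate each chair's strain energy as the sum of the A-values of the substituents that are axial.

At 1,4 positions (parity opposite): cis → (a,e or e,a); trans → (e,e or a,a).
Best chair for cis: E = 1.57 kcal/mol; best chair for trans: E = 0.00 kcal/mol.
The trans isomer is lower by 1.57 kcal/mol.

trans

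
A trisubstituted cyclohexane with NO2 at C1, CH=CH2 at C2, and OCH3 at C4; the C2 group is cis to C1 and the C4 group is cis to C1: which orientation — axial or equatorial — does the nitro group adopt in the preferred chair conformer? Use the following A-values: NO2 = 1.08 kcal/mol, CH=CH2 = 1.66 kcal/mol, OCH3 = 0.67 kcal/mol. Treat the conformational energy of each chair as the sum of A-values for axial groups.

axial

Chair I (nitro axial, vinyl equatorial, methoxy equatorial): E = 1.08 kcal/mol.
Chair II (nitro equatorial, vinyl axial, methoxy axial): E = 2.33 kcal/mol.
Chair I is the more stable (lower-energy) conformer, and in that chair the nitro group is axial.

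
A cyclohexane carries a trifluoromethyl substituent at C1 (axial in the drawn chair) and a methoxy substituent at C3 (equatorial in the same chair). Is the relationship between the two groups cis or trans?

C1 and C3 have the same parity, so their axial bonds point in the same direction.
With same-parity carbons, two substituents on the same face are both axial or both equatorial; opposite faces give one of each.
Here the groups are axial/equatorial → opposite face → trans.

trans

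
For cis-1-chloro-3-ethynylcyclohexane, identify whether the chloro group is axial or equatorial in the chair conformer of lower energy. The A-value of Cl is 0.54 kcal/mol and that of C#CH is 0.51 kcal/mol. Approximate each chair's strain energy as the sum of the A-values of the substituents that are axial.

equatorial

C1 and C3 have the same parity, so for the cis isomer the two substituents are e,e in one chair and a,a in the other.
Chair I (chloro axial, ethynyl axial): E = 1.05 kcal/mol.
Chair II (chloro equatorial, ethynyl equatorial): E = 0.00 kcal/mol.
Chair II is the more stable (lower-energy) conformer, and in that chair the chloro group is equatorial.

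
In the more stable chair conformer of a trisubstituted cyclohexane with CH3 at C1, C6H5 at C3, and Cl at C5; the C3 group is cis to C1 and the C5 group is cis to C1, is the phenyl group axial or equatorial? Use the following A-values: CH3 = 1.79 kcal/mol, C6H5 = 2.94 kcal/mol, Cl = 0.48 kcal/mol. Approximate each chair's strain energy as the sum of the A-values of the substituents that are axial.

equatorial

Chair I (methyl axial, phenyl axial, chloro axial): E = 5.21 kcal/mol.
Chair II (methyl equatorial, phenyl equatorial, chloro equatorial): E = 0.00 kcal/mol.
Chair II is the more stable (lower-energy) conformer, and in that chair the phenyl group is equatorial.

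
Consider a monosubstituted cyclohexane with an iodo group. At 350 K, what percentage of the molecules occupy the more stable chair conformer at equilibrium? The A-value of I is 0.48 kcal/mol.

One chair has the iodo group axial (E = 0.48 kcal/mol) and the other has it equatorial (E = 0).
ΔG = 0.48 kcal/mol between the two chairs.
K = exp(ΔG/RT) with R = 1.987×10⁻³ kcal mol⁻¹ K⁻¹ and T = 350 K gives K ≈ 1.99.
Fraction in the lower-energy chair = K/(K+1) = 66.6%.

66.6%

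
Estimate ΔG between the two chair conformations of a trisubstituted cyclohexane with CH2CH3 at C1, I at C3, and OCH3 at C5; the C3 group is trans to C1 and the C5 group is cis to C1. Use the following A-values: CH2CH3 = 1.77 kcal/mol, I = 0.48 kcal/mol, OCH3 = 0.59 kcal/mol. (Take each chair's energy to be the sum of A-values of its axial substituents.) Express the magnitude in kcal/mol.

1.88 kcal/mol

Chair I (ethyl axial, iodo equatorial, methoxy axial): E = 2.36 kcal/mol.
Chair II (ethyl equatorial, iodo axial, methoxy equatorial): E = 0.48 kcal/mol.
ΔE = 2.36 − 0.48 = 1.88 kcal/mol; chair II is more stable.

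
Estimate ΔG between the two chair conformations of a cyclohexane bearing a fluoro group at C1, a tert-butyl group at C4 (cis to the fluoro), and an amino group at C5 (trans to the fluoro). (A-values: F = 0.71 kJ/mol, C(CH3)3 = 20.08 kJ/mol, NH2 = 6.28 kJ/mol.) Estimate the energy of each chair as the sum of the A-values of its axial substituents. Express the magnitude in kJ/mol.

25.65 kJ/mol

Chair I (fluoro axial, tert-butyl equatorial, amino equatorial): E = 0.71 kJ/mol.
Chair II (fluoro equatorial, tert-butyl axial, amino axial): E = 26.36 kJ/mol.
ΔE = 26.36 − 0.71 = 25.65 kJ/mol; chair I is more stable.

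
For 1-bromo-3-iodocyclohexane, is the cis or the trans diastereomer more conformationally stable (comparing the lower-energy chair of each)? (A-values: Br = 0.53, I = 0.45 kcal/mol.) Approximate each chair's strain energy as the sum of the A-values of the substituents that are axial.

At 1,3 positions (parity same): cis → (e,e or a,a); trans → (a,e or e,a).
Best chair for cis: E = 0.00 kcal/mol; best chair for trans: E = 0.45 kcal/mol.
The cis isomer is lower by 0.45 kcal/mol.

cis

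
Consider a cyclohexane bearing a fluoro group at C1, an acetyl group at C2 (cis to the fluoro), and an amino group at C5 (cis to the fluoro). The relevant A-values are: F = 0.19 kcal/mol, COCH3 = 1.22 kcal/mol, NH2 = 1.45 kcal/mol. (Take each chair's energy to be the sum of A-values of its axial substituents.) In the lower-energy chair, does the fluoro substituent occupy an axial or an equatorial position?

equatorial

Chair I (fluoro axial, acetyl equatorial, amino axial): E = 1.64 kcal/mol.
Chair II (fluoro equatorial, acetyl axial, amino equatorial): E = 1.22 kcal/mol.
Chair II is the more stable (lower-energy) conformer, and in that chair the fluoro group is equatorial.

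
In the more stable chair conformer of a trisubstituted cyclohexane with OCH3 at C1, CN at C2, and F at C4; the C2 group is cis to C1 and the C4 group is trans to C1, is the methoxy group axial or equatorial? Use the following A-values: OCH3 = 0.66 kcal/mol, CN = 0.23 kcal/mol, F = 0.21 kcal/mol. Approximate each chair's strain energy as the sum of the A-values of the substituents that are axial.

equatorial

Chair I (methoxy axial, cyano equatorial, fluoro axial): E = 0.87 kcal/mol.
Chair II (methoxy equatorial, cyano axial, fluoro equatorial): E = 0.23 kcal/mol.
Chair II is the more stable (lower-energy) conformer, and in that chair the methoxy group is equatorial.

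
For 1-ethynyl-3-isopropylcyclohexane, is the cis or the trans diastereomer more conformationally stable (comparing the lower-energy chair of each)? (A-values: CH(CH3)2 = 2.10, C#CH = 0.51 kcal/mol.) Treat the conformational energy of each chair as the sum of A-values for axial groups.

At 1,3 positions (parity same): cis → (e,e or a,a); trans → (a,e or e,a).
Best chair for cis: E = 0.00 kcal/mol; best chair for trans: E = 0.51 kcal/mol.
The cis isomer is lower by 0.51 kcal/mol.

cis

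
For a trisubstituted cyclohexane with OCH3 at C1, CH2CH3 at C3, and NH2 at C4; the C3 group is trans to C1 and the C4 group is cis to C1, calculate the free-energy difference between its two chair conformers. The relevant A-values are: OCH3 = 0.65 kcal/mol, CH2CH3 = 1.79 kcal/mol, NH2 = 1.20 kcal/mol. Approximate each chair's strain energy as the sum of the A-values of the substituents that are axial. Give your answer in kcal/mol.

2.34 kcal/mol

Chair I (methoxy axial, ethyl equatorial, amino equatorial): E = 0.65 kcal/mol.
Chair II (methoxy equatorial, ethyl axial, amino axial): E = 2.99 kcal/mol.
ΔE = 2.99 − 0.65 = 2.34 kcal/mol; chair I is more stable.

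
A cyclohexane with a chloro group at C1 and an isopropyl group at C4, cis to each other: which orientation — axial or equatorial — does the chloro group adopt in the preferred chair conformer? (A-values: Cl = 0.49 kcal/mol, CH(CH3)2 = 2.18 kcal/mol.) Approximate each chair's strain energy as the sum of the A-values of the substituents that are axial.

axial

C1 and C4 have opposite parity, so for the cis isomer the two substituents are one axial and one equatorial in each chair.
Chair I (chloro axial, isopropyl equatorial): E = 0.49 kcal/mol.
Chair II (chloro equatorial, isopropyl axial): E = 2.18 kcal/mol.
Chair I is the more stable (lower-energy) conformer, and in that chair the chloro group is axial.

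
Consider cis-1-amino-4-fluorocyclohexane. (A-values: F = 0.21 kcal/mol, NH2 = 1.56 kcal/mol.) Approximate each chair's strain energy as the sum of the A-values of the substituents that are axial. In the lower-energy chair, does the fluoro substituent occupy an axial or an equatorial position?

C1 and C4 have opposite parity, so for the cis isomer the two substituents are one axial and one equatorial in each chair.
Chair I (fluoro axial, amino equatorial): E = 0.21 kcal/mol.
Chair II (fluoro equatorial, amino axial): E = 1.56 kcal/mol.
Chair I is the more stable (lower-energy) conformer, and in that chair the fluoro group is axial.

axial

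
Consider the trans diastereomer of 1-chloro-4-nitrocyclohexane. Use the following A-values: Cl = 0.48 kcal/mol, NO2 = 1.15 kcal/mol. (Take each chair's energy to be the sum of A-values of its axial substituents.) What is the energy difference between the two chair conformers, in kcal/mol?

1.63 kcal/mol

C1 and C4 have opposite parity, so for the trans isomer the two substituents are e,e in one chair and a,a in the other.
Chair I (chloro axial, nitro axial): E = 1.63 kcal/mol.
Chair II (chloro equatorial, nitro equatorial): E = 0.00 kcal/mol.
ΔE = 1.63 − 0.00 = 1.63 kcal/mol; chair II is more stable.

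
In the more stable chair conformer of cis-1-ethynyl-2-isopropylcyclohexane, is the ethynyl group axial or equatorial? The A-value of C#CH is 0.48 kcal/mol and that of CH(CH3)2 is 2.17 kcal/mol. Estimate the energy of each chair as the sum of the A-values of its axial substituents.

axial

C1 and C2 have opposite parity, so for the cis isomer the two substituents are one axial and one equatorial in each chair.
Chair I (ethynyl axial, isopropyl equatorial): E = 0.48 kcal/mol.
Chair II (ethynyl equatorial, isopropyl axial): E = 2.17 kcal/mol.
Chair I is the more stable (lower-energy) conformer, and in that chair the ethynyl group is axial.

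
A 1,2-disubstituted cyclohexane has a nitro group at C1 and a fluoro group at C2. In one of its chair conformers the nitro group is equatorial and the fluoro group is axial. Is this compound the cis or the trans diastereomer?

C1 and C2 have opposite parity, so their axial bonds point in opposite directions.
With opposite-parity carbons, two substituents on the same face are one axial and one equatorial; opposite faces give both axial or both equatorial.
Here the groups are equatorial/axial → same face → cis.

cis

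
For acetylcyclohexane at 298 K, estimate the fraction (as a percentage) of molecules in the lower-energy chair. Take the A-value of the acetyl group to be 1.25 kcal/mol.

One chair has the acetyl group axial (E = 1.25 kcal/mol) and the other has it equatorial (E = 0).
ΔG = 1.25 kcal/mol between the two chairs.
K = exp(ΔG/RT) with R = 1.987×10⁻³ kcal mol⁻¹ K⁻¹ and T = 298 K gives K ≈ 8.26.
Fraction in the lower-energy chair = K/(K+1) = 89.2%.

89.2%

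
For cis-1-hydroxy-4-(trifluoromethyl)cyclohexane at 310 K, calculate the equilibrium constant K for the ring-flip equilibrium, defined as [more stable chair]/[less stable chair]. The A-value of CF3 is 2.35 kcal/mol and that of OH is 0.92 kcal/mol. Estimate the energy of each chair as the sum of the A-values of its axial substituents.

C1 and C4 have opposite parity, so for the cis isomer the two substituents are one axial and one equatorial in each chair.
Chair I (trifluoromethyl axial, hydroxyl equatorial): E = 2.35 kcal/mol; chair II (trifluoromethyl equatorial, hydroxyl axial): E = 0.92 kcal/mol.
ΔG = 1.43 kcal/mol between the two chairs.
K = exp(ΔG/RT) with R = 1.987×10⁻³ kcal mol⁻¹ K⁻¹ and T = 310 K gives K ≈ 10.2.

K ≈ 10.2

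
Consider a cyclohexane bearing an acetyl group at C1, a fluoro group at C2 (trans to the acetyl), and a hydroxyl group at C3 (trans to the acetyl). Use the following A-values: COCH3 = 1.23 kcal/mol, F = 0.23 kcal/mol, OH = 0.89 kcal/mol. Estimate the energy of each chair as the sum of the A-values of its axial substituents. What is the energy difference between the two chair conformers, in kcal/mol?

Chair I (acetyl axial, fluoro axial, hydroxyl equatorial): E = 1.46 kcal/mol.
Chair II (acetyl equatorial, fluoro equatorial, hydroxyl axial): E = 0.89 kcal/mol.
ΔE = 1.46 − 0.89 = 0.57 kcal/mol; chair II is more stable.

0.57 kcal/mol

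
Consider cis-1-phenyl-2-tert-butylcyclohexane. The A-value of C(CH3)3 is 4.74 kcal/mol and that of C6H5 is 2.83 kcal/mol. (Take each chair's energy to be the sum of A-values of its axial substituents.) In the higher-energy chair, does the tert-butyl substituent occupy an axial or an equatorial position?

C1 and C2 have opposite parity, so for the cis isomer the two substituents are one axial and one equatorial in each chair.
Chair I (tert-butyl axial, phenyl equatorial): E = 4.74 kcal/mol.
Chair II (tert-butyl equatorial, phenyl axial): E = 2.83 kcal/mol.
Chair I is the less stable (higher-energy) conformer, and in that chair the tert-butyl group is axial.

axial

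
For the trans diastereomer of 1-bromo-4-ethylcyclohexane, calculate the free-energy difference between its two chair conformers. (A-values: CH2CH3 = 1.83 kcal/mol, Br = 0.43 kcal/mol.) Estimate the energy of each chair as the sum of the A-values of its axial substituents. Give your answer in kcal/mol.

C1 and C4 have opposite parity, so for the trans isomer the two substituents are e,e in one chair and a,a in the other.
Chair I (ethyl axial, bromo axial): E = 2.26 kcal/mol.
Chair II (ethyl equatorial, bromo equatorial): E = 0.00 kcal/mol.
ΔE = 2.26 − 0.00 = 2.26 kcal/mol; chair II is more stable.

2.26 kcal/mol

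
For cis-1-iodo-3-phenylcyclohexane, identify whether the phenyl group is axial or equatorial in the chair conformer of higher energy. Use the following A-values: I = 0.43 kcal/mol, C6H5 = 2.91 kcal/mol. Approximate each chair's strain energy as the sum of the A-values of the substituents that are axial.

axial

C1 and C3 have the same parity, so for the cis isomer the two substituents are e,e in one chair and a,a in the other.
Chair I (iodo axial, phenyl axial): E = 3.34 kcal/mol.
Chair II (iodo equatorial, phenyl equatorial): E = 0.00 kcal/mol.
Chair I is the less stable (higher-energy) conformer, and in that chair the phenyl group is axial.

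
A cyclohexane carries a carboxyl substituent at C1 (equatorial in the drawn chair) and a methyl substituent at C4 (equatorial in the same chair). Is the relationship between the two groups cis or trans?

trans

C1 and C4 have opposite parity, so their axial bonds point in opposite directions.
With opposite-parity carbons, two substituents on the same face are one axial and one equatorial; opposite faces give both axial or both equatorial.
Here the groups are equatorial/equatorial → opposite face → trans.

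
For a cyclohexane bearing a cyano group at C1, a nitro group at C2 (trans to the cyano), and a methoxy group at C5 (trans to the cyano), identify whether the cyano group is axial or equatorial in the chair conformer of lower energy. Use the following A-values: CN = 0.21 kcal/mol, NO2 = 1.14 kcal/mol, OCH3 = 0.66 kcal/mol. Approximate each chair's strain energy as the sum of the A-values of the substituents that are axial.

Chair I (cyano axial, nitro axial, methoxy equatorial): E = 1.35 kcal/mol.
Chair II (cyano equatorial, nitro equatorial, methoxy axial): E = 0.66 kcal/mol.
Chair II is the more stable (lower-energy) conformer, and in that chair the cyano group is equatorial.

equatorial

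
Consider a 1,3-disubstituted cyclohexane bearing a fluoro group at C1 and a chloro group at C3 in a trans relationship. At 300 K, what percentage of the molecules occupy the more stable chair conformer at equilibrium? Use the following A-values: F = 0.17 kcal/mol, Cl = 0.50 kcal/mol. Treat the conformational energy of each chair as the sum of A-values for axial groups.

C1 and C3 have the same parity, so for the trans isomer the two substituents are one axial and one equatorial in each chair.
Chair I (fluoro axial, chloro equatorial): E = 0.17 kcal/mol; chair II (fluoro equatorial, chloro axial): E = 0.50 kcal/mol.
ΔG = 0.33 kcal/mol between the two chairs.
K = exp(ΔG/RT) with R = 1.987×10⁻³ kcal mol⁻¹ K⁻¹ and T = 300 K gives K ≈ 1.74.
Fraction in the lower-energy chair = K/(K+1) = 63.5%.

63.5%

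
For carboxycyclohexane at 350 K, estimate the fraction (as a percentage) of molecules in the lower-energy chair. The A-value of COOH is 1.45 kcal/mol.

88.9%

One chair has the carboxyl group axial (E = 1.45 kcal/mol) and the other has it equatorial (E = 0).
ΔG = 1.45 kcal/mol between the two chairs.
K = exp(ΔG/RT) with R = 1.987×10⁻³ kcal mol⁻¹ K⁻¹ and T = 350 K gives K ≈ 8.04.
Fraction in the lower-energy chair = K/(K+1) = 88.9%.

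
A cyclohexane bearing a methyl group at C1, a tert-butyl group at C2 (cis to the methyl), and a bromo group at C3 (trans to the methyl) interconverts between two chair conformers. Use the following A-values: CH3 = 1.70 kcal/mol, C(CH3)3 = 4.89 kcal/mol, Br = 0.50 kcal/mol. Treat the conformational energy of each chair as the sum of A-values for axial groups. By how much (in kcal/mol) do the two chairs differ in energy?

Chair I (methyl axial, tert-butyl equatorial, bromo equatorial): E = 1.70 kcal/mol.
Chair II (methyl equatorial, tert-butyl axial, bromo axial): E = 5.39 kcal/mol.
ΔE = 5.39 − 1.70 = 3.69 kcal/mol; chair I is more stable.

3.69 kcal/mol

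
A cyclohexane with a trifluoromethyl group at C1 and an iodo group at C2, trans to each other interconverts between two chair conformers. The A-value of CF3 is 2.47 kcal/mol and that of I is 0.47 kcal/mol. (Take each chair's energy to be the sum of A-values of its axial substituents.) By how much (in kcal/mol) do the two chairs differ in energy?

C1 and C2 have opposite parity, so for the trans isomer the two substituents are e,e in one chair and a,a in the other.
Chair I (trifluoromethyl axial, iodo axial): E = 2.94 kcal/mol.
Chair II (trifluoromethyl equatorial, iodo equatorial): E = 0.00 kcal/mol.
ΔE = 2.94 − 0.00 = 2.94 kcal/mol; chair II is more stable.

2.94 kcal/mol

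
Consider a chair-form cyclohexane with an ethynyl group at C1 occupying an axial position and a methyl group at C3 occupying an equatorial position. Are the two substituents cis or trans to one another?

C1 and C3 have the same parity, so their axial bonds point in the same direction.
With same-parity carbons, two substituents on the same face are both axial or both equatorial; opposite faces give one of each.
Here the groups are axial/equatorial → opposite face → trans.

trans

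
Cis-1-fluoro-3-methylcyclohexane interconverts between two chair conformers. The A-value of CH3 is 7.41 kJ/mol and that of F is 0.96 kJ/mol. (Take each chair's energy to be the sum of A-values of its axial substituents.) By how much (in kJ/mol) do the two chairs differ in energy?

8.37 kJ/mol

C1 and C3 have the same parity, so for the cis isomer the two substituents are e,e in one chair and a,a in the other.
Chair I (methyl axial, fluoro axial): E = 8.37 kJ/mol.
Chair II (methyl equatorial, fluoro equatorial): E = 0.00 kJ/mol.
ΔE = 8.37 − 0.00 = 8.37 kJ/mol; chair II is more stable.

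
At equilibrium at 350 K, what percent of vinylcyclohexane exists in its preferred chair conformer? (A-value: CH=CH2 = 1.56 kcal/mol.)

One chair has the vinyl group axial (E = 1.56 kcal/mol) and the other has it equatorial (E = 0).
ΔG = 1.56 kcal/mol between the two chairs.
K = exp(ΔG/RT) with R = 1.987×10⁻³ kcal mol⁻¹ K⁻¹ and T = 350 K gives K ≈ 9.42.
Fraction in the lower-energy chair = K/(K+1) = 90.4%.

90.4%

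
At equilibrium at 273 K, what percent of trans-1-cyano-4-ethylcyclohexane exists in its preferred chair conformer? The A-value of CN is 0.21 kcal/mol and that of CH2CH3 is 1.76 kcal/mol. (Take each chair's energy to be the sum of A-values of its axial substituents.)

C1 and C4 have opposite parity, so for the trans isomer the two substituents are e,e in one chair and a,a in the other.
Chair I (cyano axial, ethyl axial): E = 1.97 kcal/mol; chair II (cyano equatorial, ethyl equatorial): E = 0.00 kcal/mol.
ΔG = 1.97 kcal/mol between the two chairs.
K = exp(ΔG/RT) with R = 1.987×10⁻³ kcal mol⁻¹ K⁻¹ and T = 273 K gives K ≈ 37.8.
Fraction in the lower-energy chair = K/(K+1) = 97.4%.

97.4%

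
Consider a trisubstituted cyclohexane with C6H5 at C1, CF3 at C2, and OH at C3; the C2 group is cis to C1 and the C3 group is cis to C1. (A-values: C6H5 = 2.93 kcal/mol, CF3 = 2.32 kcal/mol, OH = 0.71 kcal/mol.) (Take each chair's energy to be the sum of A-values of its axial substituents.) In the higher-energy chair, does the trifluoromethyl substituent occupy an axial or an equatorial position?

equatorial

Chair I (phenyl axial, trifluoromethyl equatorial, hydroxyl axial): E = 3.64 kcal/mol.
Chair II (phenyl equatorial, trifluoromethyl axial, hydroxyl equatorial): E = 2.32 kcal/mol.
Chair I is the less stable (higher-energy) conformer, and in that chair the trifluoromethyl group is equatorial.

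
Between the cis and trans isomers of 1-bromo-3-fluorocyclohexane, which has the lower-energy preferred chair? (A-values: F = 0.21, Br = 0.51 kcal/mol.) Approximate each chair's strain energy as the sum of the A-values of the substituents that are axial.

At 1,3 positions (parity same): cis → (e,e or a,a); trans → (a,e or e,a).
Best chair for cis: E = 0.00 kcal/mol; best chair for trans: E = 0.21 kcal/mol.
The cis isomer is lower by 0.21 kcal/mol.

cis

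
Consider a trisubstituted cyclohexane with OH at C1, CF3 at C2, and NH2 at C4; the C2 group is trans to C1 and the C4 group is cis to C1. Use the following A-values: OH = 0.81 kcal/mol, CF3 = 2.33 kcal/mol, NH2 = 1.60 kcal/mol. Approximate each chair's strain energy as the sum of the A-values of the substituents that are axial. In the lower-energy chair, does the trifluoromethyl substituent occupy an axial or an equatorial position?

Chair I (hydroxyl axial, trifluoromethyl axial, amino equatorial): E = 3.14 kcal/mol.
Chair II (hydroxyl equatorial, trifluoromethyl equatorial, amino axial): E = 1.60 kcal/mol.
Chair II is the more stable (lower-energy) conformer, and in that chair the trifluoromethyl group is equatorial.

equatorial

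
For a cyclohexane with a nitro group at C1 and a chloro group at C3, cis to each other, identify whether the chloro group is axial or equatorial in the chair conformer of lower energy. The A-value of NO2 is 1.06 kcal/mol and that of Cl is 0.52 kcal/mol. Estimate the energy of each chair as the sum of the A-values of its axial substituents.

C1 and C3 have the same parity, so for the cis isomer the two substituents are e,e in one chair and a,a in the other.
Chair I (nitro axial, chloro axial): E = 1.58 kcal/mol.
Chair II (nitro equatorial, chloro equatorial): E = 0.00 kcal/mol.
Chair II is the more stable (lower-energy) conformer, and in that chair the chloro group is equatorial.

equatorial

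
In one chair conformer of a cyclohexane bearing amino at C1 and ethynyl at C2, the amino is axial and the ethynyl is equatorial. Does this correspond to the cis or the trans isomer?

C1 and C2 have opposite parity, so their axial bonds point in opposite directions.
With opposite-parity carbons, two substituents on the same face are one axial and one equatorial; opposite faces give both axial or both equatorial.
Here the groups are axial/equatorial → same face → cis.

cis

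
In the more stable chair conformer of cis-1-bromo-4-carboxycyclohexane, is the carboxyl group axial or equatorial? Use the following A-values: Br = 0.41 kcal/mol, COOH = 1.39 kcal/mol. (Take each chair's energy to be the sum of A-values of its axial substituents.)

C1 and C4 have opposite parity, so for the cis isomer the two substituents are one axial and one equatorial in each chair.
Chair I (bromo axial, carboxyl equatorial): E = 0.41 kcal/mol.
Chair II (bromo equatorial, carboxyl axial): E = 1.39 kcal/mol.
Chair I is the more stable (lower-energy) conformer, and in that chair the carboxyl group is equatorial.

equatorial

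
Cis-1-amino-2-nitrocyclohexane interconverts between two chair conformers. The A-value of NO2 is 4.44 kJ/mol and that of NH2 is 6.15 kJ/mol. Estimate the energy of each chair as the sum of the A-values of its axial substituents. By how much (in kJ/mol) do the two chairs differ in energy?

C1 and C2 have opposite parity, so for the cis isomer the two substituents are one axial and one equatorial in each chair.
Chair I (nitro axial, amino equatorial): E = 4.44 kJ/mol.
Chair II (nitro equatorial, amino axial): E = 6.15 kJ/mol.
ΔE = 6.15 − 4.44 = 1.71 kJ/mol; chair I is more stable.

1.71 kJ/mol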